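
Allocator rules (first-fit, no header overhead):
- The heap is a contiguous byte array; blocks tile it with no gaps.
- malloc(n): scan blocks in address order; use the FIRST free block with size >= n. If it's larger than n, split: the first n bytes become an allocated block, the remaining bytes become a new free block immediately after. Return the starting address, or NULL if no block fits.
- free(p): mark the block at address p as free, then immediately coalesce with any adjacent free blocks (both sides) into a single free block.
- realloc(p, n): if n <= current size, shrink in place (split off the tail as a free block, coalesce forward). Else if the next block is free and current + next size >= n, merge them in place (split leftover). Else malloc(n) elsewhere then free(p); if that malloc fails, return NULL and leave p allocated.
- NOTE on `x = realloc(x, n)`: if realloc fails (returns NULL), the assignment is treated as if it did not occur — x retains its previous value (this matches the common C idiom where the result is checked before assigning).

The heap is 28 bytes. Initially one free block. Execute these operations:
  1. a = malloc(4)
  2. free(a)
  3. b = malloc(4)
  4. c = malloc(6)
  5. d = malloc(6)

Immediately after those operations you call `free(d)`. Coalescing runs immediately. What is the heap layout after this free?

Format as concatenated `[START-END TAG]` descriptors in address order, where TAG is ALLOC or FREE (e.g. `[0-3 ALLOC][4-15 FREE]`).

Op 1: a = malloc(4) -> a = 0; heap: [0-3 ALLOC][4-27 FREE]
Op 2: free(a) -> (freed a); heap: [0-27 FREE]
Op 3: b = malloc(4) -> b = 0; heap: [0-3 ALLOC][4-27 FREE]
Op 4: c = malloc(6) -> c = 4; heap: [0-3 ALLOC][4-9 ALLOC][10-27 FREE]
Op 5: d = malloc(6) -> d = 10; heap: [0-3 ALLOC][4-9 ALLOC][10-15 ALLOC][16-27 FREE]
free(d): d = 10 -> block [10-15 ALLOC]; mark free, coalesce with adjacent free neighbors -> [0-3 ALLOC][4-9 ALLOC][10-27 FREE]

Answer: [0-3 ALLOC][4-9 ALLOC][10-27 FREE]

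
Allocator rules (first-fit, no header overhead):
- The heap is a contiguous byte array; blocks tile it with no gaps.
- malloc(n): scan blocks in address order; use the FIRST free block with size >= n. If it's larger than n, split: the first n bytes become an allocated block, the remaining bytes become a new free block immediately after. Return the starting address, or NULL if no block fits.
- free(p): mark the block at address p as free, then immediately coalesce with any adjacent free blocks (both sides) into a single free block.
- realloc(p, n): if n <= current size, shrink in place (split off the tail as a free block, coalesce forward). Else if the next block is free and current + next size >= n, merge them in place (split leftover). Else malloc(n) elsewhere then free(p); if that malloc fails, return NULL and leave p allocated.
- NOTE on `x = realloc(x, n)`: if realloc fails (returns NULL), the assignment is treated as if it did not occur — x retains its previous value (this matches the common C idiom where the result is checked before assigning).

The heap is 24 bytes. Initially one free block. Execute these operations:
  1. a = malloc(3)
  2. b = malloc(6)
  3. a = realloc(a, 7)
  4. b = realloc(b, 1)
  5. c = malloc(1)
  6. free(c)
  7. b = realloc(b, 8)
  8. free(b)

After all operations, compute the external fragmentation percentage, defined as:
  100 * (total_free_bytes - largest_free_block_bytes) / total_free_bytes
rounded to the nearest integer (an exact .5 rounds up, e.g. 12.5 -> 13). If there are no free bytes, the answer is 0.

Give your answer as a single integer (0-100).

Answer: 47

Derivation:
Op 1: a = malloc(3) -> a = 0; heap: [0-2 ALLOC][3-23 FREE]
Op 2: b = malloc(6) -> b = 3; heap: [0-2 ALLOC][3-8 ALLOC][9-23 FREE]
Op 3: a = realloc(a, 7) -> a = 9; heap: [0-2 FREE][3-8 ALLOC][9-15 ALLOC][16-23 FREE]
Op 4: b = realloc(b, 1) -> b = 3; heap: [0-2 FREE][3-3 ALLOC][4-8 FREE][9-15 ALLOC][16-23 FREE]
Op 5: c = malloc(1) -> c = 0; heap: [0-0 ALLOC][1-2 FREE][3-3 ALLOC][4-8 FREE][9-15 ALLOC][16-23 FREE]
Op 6: free(c) -> (freed c); heap: [0-2 FREE][3-3 ALLOC][4-8 FREE][9-15 ALLOC][16-23 FREE]
Op 7: b = realloc(b, 8) -> b = 16; heap: [0-8 FREE][9-15 ALLOC][16-23 ALLOC]
Op 8: free(b) -> (freed b); heap: [0-8 FREE][9-15 ALLOC][16-23 FREE]
Free blocks: [9 8] total_free=17 largest=9 -> 100*(17-9)/17 = 800/17 ≈ 47.059 -> rounds to 47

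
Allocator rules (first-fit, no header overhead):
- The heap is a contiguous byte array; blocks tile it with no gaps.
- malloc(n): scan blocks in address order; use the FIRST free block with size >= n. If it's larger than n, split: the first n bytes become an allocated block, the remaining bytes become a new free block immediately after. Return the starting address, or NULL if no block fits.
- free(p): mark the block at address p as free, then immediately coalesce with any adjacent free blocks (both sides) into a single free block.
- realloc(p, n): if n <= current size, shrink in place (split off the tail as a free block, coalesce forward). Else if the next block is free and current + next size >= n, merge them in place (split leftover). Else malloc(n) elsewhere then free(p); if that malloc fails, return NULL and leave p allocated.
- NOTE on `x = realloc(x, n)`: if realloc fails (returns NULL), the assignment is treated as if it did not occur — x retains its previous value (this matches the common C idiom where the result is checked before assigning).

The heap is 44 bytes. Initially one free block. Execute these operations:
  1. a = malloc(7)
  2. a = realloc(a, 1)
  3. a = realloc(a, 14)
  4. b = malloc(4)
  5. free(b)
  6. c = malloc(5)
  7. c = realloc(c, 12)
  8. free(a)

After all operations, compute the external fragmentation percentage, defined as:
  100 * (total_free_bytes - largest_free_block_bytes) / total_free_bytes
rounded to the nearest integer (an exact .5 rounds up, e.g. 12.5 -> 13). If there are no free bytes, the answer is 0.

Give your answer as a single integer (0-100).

Answer: 44

Derivation:
Op 1: a = malloc(7) -> a = 0; heap: [0-6 ALLOC][7-43 FREE]
Op 2: a = realloc(a, 1) -> a = 0; heap: [0-0 ALLOC][1-43 FREE]
Op 3: a = realloc(a, 14) -> a = 0; heap: [0-13 ALLOC][14-43 FREE]
Op 4: b = malloc(4) -> b = 14; heap: [0-13 ALLOC][14-17 ALLOC][18-43 FREE]
Op 5: free(b) -> (freed b); heap: [0-13 ALLOC][14-43 FREE]
Op 6: c = malloc(5) -> c = 14; heap: [0-13 ALLOC][14-18 ALLOC][19-43 FREE]
Op 7: c = realloc(c, 12) -> c = 14; heap: [0-13 ALLOC][14-25 ALLOC][26-43 FREE]
Op 8: free(a) -> (freed a); heap: [0-13 FREE][14-25 ALLOC][26-43 FREE]
Free blocks: [14 18] total_free=32 largest=18 -> 100*(32-18)/32 = 1400/32 = 43.75 -> rounds to 44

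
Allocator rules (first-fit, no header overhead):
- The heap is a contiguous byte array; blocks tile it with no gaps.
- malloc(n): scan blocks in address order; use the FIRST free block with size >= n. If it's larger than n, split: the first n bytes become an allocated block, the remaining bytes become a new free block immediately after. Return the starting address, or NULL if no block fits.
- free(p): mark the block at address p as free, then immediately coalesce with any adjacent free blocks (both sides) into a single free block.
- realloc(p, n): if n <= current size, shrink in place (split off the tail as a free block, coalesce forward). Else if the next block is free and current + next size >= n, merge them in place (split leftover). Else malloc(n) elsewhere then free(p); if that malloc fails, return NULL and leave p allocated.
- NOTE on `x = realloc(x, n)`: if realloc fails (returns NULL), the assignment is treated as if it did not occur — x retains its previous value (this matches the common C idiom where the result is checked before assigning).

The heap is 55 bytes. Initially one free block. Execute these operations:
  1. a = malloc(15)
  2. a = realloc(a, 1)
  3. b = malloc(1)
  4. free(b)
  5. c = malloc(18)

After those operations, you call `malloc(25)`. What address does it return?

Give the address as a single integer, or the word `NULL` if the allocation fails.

Answer: 19

Derivation:
Op 1: a = malloc(15) -> a = 0; heap: [0-14 ALLOC][15-54 FREE]
Op 2: a = realloc(a, 1) -> a = 0; heap: [0-0 ALLOC][1-54 FREE]
Op 3: b = malloc(1) -> b = 1; heap: [0-0 ALLOC][1-1 ALLOC][2-54 FREE]
Op 4: free(b) -> (freed b); heap: [0-0 ALLOC][1-54 FREE]
Op 5: c = malloc(18) -> c = 1; heap: [0-0 ALLOC][1-18 ALLOC][19-54 FREE]
malloc(25): first-fit scan over [0-0 ALLOC][1-18 ALLOC][19-54 FREE] -> 19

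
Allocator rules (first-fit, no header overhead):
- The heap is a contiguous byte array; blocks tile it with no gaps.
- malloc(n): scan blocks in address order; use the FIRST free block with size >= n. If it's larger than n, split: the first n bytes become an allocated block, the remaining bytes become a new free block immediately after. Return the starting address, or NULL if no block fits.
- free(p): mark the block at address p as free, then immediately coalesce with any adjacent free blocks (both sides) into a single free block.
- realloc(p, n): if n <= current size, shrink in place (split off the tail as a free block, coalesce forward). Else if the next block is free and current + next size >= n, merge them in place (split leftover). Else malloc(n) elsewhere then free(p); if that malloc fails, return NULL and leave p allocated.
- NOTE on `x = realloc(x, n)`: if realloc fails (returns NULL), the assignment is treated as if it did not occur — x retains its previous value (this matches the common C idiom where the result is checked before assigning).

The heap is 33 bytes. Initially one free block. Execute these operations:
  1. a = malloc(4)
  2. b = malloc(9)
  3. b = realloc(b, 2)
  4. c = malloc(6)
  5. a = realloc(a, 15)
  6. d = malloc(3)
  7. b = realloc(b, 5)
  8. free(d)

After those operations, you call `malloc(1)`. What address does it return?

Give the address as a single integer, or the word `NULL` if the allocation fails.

Answer: 0

Derivation:
Op 1: a = malloc(4) -> a = 0; heap: [0-3 ALLOC][4-32 FREE]
Op 2: b = malloc(9) -> b = 4; heap: [0-3 ALLOC][4-12 ALLOC][13-32 FREE]
Op 3: b = realloc(b, 2) -> b = 4; heap: [0-3 ALLOC][4-5 ALLOC][6-32 FREE]
Op 4: c = malloc(6) -> c = 6; heap: [0-3 ALLOC][4-5 ALLOC][6-11 ALLOC][12-32 FREE]
Op 5: a = realloc(a, 15) -> a = 12; heap: [0-3 FREE][4-5 ALLOC][6-11 ALLOC][12-26 ALLOC][27-32 FREE]
Op 6: d = malloc(3) -> d = 0; heap: [0-2 ALLOC][3-3 FREE][4-5 ALLOC][6-11 ALLOC][12-26 ALLOC][27-32 FREE]
Op 7: b = realloc(b, 5) -> b = 27; heap: [0-2 ALLOC][3-5 FREE][6-11 ALLOC][12-26 ALLOC][27-31 ALLOC][32-32 FREE]
Op 8: free(d) -> (freed d); heap: [0-5 FREE][6-11 ALLOC][12-26 ALLOC][27-31 ALLOC][32-32 FREE]
malloc(1): first-fit scan over [0-5 FREE][6-11 ALLOC][12-26 ALLOC][27-31 ALLOC][32-32 FREE] -> 0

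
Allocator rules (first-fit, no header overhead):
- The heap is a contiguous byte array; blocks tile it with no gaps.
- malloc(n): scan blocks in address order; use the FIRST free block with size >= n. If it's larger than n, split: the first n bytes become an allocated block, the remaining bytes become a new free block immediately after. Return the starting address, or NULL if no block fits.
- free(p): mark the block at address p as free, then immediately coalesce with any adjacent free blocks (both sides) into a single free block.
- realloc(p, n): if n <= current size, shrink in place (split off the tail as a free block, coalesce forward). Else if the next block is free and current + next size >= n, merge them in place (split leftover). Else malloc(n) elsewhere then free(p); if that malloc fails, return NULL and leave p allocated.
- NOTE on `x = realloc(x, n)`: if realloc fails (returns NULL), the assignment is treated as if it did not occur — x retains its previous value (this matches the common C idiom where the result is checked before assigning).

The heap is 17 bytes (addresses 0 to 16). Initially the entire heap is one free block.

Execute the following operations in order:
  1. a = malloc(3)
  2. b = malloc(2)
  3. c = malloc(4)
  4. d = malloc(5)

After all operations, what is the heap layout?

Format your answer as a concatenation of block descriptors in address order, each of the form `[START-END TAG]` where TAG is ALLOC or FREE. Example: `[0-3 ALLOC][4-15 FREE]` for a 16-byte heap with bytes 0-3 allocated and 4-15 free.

Op 1: a = malloc(3) -> a = 0; heap: [0-2 ALLOC][3-16 FREE]
Op 2: b = malloc(2) -> b = 3; heap: [0-2 ALLOC][3-4 ALLOC][5-16 FREE]
Op 3: c = malloc(4) -> c = 5; heap: [0-2 ALLOC][3-4 ALLOC][5-8 ALLOC][9-16 FREE]
Op 4: d = malloc(5) -> d = 9; heap: [0-2 ALLOC][3-4 ALLOC][5-8 ALLOC][9-13 ALLOC][14-16 FREE]

Answer: [0-2 ALLOC][3-4 ALLOC][5-8 ALLOC][9-13 ALLOC][14-16 FREE]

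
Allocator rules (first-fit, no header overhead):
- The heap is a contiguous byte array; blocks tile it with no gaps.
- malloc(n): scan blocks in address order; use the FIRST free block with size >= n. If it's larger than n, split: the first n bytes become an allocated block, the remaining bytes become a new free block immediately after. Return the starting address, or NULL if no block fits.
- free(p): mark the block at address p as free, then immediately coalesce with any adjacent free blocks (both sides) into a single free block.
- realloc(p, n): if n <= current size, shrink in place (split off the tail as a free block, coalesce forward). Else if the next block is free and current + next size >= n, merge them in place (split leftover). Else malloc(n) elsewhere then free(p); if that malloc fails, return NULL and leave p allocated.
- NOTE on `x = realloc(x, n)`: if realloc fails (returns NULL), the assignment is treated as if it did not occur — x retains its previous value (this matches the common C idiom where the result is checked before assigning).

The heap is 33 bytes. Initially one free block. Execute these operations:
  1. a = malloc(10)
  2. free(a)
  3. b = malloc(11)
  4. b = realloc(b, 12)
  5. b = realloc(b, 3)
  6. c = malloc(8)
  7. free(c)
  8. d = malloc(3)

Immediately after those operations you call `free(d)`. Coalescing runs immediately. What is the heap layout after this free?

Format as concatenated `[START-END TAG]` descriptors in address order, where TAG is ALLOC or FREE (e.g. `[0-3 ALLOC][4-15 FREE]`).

Op 1: a = malloc(10) -> a = 0; heap: [0-9 ALLOC][10-32 FREE]
Op 2: free(a) -> (freed a); heap: [0-32 FREE]
Op 3: b = malloc(11) -> b = 0; heap: [0-10 ALLOC][11-32 FREE]
Op 4: b = realloc(b, 12) -> b = 0; heap: [0-11 ALLOC][12-32 FREE]
Op 5: b = realloc(b, 3) -> b = 0; heap: [0-2 ALLOC][3-32 FREE]
Op 6: c = malloc(8) -> c = 3; heap: [0-2 ALLOC][3-10 ALLOC][11-32 FREE]
Op 7: free(c) -> (freed c); heap: [0-2 ALLOC][3-32 FREE]
Op 8: d = malloc(3) -> d = 3; heap: [0-2 ALLOC][3-5 ALLOC][6-32 FREE]
free(d): d = 3 -> block [3-5 ALLOC]; mark free, coalesce with adjacent free neighbors -> [0-2 ALLOC][3-32 FREE]

Answer: [0-2 ALLOC][3-32 FREE]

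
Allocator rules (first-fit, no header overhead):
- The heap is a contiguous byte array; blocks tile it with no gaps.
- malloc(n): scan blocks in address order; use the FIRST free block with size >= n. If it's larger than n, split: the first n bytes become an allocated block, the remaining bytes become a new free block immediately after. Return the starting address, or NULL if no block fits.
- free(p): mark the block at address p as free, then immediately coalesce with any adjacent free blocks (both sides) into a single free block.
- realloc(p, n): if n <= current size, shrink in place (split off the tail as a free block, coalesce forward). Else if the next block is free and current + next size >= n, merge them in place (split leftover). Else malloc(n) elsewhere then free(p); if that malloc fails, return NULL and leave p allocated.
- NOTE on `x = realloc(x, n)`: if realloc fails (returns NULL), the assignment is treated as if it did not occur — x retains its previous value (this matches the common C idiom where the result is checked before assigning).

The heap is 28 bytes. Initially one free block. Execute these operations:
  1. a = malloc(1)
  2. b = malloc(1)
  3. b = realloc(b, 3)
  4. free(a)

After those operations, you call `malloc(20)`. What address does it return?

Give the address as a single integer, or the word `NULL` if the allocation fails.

Answer: 4

Derivation:
Op 1: a = malloc(1) -> a = 0; heap: [0-0 ALLOC][1-27 FREE]
Op 2: b = malloc(1) -> b = 1; heap: [0-0 ALLOC][1-1 ALLOC][2-27 FREE]
Op 3: b = realloc(b, 3) -> b = 1; heap: [0-0 ALLOC][1-3 ALLOC][4-27 FREE]
Op 4: free(a) -> (freed a); heap: [0-0 FREE][1-3 ALLOC][4-27 FREE]
malloc(20): first-fit scan over [0-0 FREE][1-3 ALLOC][4-27 FREE] -> 4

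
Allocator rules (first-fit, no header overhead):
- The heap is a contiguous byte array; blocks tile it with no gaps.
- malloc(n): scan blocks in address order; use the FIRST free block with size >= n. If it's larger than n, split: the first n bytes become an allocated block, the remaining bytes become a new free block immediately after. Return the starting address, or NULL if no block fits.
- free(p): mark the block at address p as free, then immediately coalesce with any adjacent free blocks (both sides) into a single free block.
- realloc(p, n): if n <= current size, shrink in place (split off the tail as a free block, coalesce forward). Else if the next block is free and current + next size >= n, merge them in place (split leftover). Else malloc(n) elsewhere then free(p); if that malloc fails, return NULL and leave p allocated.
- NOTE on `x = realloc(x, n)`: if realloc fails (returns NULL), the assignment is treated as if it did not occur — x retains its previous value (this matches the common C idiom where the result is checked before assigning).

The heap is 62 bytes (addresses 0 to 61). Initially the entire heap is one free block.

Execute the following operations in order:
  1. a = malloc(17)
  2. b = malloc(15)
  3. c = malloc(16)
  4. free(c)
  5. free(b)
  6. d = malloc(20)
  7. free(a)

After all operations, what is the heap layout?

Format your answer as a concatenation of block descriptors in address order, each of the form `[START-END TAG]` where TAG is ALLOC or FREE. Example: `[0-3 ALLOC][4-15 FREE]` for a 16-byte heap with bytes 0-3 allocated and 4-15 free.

Op 1: a = malloc(17) -> a = 0; heap: [0-16 ALLOC][17-61 FREE]
Op 2: b = malloc(15) -> b = 17; heap: [0-16 ALLOC][17-31 ALLOC][32-61 FREE]
Op 3: c = malloc(16) -> c = 32; heap: [0-16 ALLOC][17-31 ALLOC][32-47 ALLOC][48-61 FREE]
Op 4: free(c) -> (freed c); heap: [0-16 ALLOC][17-31 ALLOC][32-61 FREE]
Op 5: free(b) -> (freed b); heap: [0-16 ALLOC][17-61 FREE]
Op 6: d = malloc(20) -> d = 17; heap: [0-16 ALLOC][17-36 ALLOC][37-61 FREE]
Op 7: free(a) -> (freed a); heap: [0-16 FREE][17-36 ALLOC][37-61 FREE]

Answer: [0-16 FREE][17-36 ALLOC][37-61 FREE]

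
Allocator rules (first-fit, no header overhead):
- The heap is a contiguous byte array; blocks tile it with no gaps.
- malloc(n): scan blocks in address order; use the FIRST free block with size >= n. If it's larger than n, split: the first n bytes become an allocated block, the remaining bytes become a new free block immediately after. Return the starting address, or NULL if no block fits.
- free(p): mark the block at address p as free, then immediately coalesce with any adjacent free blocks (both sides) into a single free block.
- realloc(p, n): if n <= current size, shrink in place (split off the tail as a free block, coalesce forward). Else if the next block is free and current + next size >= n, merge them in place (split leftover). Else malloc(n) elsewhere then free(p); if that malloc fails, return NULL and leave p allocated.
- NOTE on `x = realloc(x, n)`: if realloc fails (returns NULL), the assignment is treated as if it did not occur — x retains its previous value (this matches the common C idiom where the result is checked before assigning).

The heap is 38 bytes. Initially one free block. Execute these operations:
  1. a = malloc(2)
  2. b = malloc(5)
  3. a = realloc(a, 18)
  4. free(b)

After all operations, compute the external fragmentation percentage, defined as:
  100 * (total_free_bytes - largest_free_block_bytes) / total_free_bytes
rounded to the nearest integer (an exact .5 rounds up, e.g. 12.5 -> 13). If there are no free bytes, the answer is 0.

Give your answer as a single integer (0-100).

Answer: 35

Derivation:
Op 1: a = malloc(2) -> a = 0; heap: [0-1 ALLOC][2-37 FREE]
Op 2: b = malloc(5) -> b = 2; heap: [0-1 ALLOC][2-6 ALLOC][7-37 FREE]
Op 3: a = realloc(a, 18) -> a = 7; heap: [0-1 FREE][2-6 ALLOC][7-24 ALLOC][25-37 FREE]
Op 4: free(b) -> (freed b); heap: [0-6 FREE][7-24 ALLOC][25-37 FREE]
Free blocks: [7 13] total_free=20 largest=13 -> 100*(20-13)/20 = 700/20 = 35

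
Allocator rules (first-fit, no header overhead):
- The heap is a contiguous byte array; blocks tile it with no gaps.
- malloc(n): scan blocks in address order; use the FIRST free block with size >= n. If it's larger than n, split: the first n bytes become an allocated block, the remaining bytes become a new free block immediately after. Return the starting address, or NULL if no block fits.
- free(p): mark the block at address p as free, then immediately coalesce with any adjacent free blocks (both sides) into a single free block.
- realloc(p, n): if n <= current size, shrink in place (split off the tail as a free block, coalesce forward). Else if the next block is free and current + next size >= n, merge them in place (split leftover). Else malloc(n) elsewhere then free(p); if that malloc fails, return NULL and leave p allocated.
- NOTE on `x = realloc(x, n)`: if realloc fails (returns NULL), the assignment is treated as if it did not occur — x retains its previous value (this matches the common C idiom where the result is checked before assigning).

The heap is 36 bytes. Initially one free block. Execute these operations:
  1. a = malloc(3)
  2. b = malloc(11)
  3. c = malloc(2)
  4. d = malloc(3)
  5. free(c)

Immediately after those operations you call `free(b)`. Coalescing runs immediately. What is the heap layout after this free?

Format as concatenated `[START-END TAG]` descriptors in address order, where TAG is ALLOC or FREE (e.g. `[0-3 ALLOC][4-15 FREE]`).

Answer: [0-2 ALLOC][3-15 FREE][16-18 ALLOC][19-35 FREE]

Derivation:
Op 1: a = malloc(3) -> a = 0; heap: [0-2 ALLOC][3-35 FREE]
Op 2: b = malloc(11) -> b = 3; heap: [0-2 ALLOC][3-13 ALLOC][14-35 FREE]
Op 3: c = malloc(2) -> c = 14; heap: [0-2 ALLOC][3-13 ALLOC][14-15 ALLOC][16-35 FREE]
Op 4: d = malloc(3) -> d = 16; heap: [0-2 ALLOC][3-13 ALLOC][14-15 ALLOC][16-18 ALLOC][19-35 FREE]
Op 5: free(c) -> (freed c); heap: [0-2 ALLOC][3-13 ALLOC][14-15 FREE][16-18 ALLOC][19-35 FREE]
free(b): b = 3 -> block [3-13 ALLOC]; mark free, coalesce with adjacent free neighbors -> [0-2 ALLOC][3-15 FREE][16-18 ALLOC][19-35 FREE]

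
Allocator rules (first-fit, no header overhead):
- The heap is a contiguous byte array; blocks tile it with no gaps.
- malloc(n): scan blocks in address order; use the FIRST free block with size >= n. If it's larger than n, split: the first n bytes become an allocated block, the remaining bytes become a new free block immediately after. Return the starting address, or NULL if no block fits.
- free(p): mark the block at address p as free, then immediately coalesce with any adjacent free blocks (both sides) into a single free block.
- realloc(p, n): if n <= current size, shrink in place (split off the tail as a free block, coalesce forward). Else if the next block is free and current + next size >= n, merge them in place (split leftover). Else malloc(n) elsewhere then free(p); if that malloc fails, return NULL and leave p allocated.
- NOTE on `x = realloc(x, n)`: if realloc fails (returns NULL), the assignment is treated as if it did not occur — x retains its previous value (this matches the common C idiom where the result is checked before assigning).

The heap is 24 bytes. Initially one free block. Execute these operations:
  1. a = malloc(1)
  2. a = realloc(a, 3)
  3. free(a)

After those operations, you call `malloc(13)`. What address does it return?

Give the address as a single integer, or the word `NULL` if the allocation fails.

Answer: 0

Derivation:
Op 1: a = malloc(1) -> a = 0; heap: [0-0 ALLOC][1-23 FREE]
Op 2: a = realloc(a, 3) -> a = 0; heap: [0-2 ALLOC][3-23 FREE]
Op 3: free(a) -> (freed a); heap: [0-23 FREE]
malloc(13): first-fit scan over [0-23 FREE] -> 0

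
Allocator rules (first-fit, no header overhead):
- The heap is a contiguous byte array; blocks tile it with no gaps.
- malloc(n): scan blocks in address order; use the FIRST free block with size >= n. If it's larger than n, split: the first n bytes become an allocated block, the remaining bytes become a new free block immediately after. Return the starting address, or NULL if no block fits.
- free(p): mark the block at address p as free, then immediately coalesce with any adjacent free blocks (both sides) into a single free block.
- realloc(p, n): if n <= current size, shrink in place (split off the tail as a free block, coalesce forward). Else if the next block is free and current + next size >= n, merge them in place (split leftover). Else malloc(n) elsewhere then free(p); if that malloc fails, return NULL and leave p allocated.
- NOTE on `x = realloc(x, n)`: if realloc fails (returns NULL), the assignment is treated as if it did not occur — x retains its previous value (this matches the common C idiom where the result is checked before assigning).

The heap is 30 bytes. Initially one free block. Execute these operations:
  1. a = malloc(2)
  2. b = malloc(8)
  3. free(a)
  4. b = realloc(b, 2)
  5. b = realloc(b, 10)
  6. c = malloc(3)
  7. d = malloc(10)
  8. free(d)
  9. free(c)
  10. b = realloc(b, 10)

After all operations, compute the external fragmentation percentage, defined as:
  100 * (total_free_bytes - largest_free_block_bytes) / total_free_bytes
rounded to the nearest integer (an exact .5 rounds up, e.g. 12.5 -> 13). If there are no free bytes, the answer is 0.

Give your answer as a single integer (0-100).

Op 1: a = malloc(2) -> a = 0; heap: [0-1 ALLOC][2-29 FREE]
Op 2: b = malloc(8) -> b = 2; heap: [0-1 ALLOC][2-9 ALLOC][10-29 FREE]
Op 3: free(a) -> (freed a); heap: [0-1 FREE][2-9 ALLOC][10-29 FREE]
Op 4: b = realloc(b, 2) -> b = 2; heap: [0-1 FREE][2-3 ALLOC][4-29 FREE]
Op 5: b = realloc(b, 10) -> b = 2; heap: [0-1 FREE][2-11 ALLOC][12-29 FREE]
Op 6: c = malloc(3) -> c = 12; heap: [0-1 FREE][2-11 ALLOC][12-14 ALLOC][15-29 FREE]
Op 7: d = malloc(10) -> d = 15; heap: [0-1 FREE][2-11 ALLOC][12-14 ALLOC][15-24 ALLOC][25-29 FREE]
Op 8: free(d) -> (freed d); heap: [0-1 FREE][2-11 ALLOC][12-14 ALLOC][15-29 FREE]
Op 9: free(c) -> (freed c); heap: [0-1 FREE][2-11 ALLOC][12-29 FREE]
Op 10: b = realloc(b, 10) -> b = 2; heap: [0-1 FREE][2-11 ALLOC][12-29 FREE]
Free blocks: [2 18] total_free=20 largest=18 -> 100*(20-18)/20 = 200/20 = 10

Answer: 10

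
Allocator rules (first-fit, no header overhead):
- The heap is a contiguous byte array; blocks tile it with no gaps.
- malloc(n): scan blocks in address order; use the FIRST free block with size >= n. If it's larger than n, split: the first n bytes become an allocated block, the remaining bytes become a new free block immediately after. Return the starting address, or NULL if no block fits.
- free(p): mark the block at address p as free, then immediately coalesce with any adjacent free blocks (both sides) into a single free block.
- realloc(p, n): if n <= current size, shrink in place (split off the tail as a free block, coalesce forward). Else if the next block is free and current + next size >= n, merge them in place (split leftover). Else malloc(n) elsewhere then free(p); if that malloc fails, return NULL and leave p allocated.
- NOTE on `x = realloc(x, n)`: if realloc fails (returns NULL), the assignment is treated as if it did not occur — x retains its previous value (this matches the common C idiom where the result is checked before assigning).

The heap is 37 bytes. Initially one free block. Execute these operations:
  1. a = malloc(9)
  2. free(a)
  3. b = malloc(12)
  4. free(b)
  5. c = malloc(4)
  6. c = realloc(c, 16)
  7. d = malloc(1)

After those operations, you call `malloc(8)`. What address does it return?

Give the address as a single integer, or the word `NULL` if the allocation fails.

Answer: 17

Derivation:
Op 1: a = malloc(9) -> a = 0; heap: [0-8 ALLOC][9-36 FREE]
Op 2: free(a) -> (freed a); heap: [0-36 FREE]
Op 3: b = malloc(12) -> b = 0; heap: [0-11 ALLOC][12-36 FREE]
Op 4: free(b) -> (freed b); heap: [0-36 FREE]
Op 5: c = malloc(4) -> c = 0; heap: [0-3 ALLOC][4-36 FREE]
Op 6: c = realloc(c, 16) -> c = 0; heap: [0-15 ALLOC][16-36 FREE]
Op 7: d = malloc(1) -> d = 16; heap: [0-15 ALLOC][16-16 ALLOC][17-36 FREE]
malloc(8): first-fit scan over [0-15 ALLOC][16-16 ALLOC][17-36 FREE] -> 17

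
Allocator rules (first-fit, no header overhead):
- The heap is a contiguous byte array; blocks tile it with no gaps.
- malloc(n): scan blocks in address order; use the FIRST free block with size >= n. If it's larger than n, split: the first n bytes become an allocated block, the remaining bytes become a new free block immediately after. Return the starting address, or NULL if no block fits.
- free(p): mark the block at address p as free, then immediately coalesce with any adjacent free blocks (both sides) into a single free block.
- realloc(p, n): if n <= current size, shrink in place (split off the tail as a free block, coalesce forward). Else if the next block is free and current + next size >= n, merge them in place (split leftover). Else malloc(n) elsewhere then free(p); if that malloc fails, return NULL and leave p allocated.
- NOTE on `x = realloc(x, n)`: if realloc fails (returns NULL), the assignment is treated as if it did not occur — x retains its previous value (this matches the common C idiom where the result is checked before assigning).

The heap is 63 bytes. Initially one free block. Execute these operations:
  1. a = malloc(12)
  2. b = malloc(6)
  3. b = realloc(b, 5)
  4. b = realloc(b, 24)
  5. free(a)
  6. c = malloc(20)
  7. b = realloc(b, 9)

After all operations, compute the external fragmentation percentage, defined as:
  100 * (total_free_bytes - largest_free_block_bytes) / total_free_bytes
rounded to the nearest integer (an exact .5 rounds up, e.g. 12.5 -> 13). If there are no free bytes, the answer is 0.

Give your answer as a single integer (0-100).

Op 1: a = malloc(12) -> a = 0; heap: [0-11 ALLOC][12-62 FREE]
Op 2: b = malloc(6) -> b = 12; heap: [0-11 ALLOC][12-17 ALLOC][18-62 FREE]
Op 3: b = realloc(b, 5) -> b = 12; heap: [0-11 ALLOC][12-16 ALLOC][17-62 FREE]
Op 4: b = realloc(b, 24) -> b = 12; heap: [0-11 ALLOC][12-35 ALLOC][36-62 FREE]
Op 5: free(a) -> (freed a); heap: [0-11 FREE][12-35 ALLOC][36-62 FREE]
Op 6: c = malloc(20) -> c = 36; heap: [0-11 FREE][12-35 ALLOC][36-55 ALLOC][56-62 FREE]
Op 7: b = realloc(b, 9) -> b = 12; heap: [0-11 FREE][12-20 ALLOC][21-35 FREE][36-55 ALLOC][56-62 FREE]
Free blocks: [12 15 7] total_free=34 largest=15 -> 100*(34-15)/34 = 1900/34 ≈ 55.882 -> rounds to 56

Answer: 56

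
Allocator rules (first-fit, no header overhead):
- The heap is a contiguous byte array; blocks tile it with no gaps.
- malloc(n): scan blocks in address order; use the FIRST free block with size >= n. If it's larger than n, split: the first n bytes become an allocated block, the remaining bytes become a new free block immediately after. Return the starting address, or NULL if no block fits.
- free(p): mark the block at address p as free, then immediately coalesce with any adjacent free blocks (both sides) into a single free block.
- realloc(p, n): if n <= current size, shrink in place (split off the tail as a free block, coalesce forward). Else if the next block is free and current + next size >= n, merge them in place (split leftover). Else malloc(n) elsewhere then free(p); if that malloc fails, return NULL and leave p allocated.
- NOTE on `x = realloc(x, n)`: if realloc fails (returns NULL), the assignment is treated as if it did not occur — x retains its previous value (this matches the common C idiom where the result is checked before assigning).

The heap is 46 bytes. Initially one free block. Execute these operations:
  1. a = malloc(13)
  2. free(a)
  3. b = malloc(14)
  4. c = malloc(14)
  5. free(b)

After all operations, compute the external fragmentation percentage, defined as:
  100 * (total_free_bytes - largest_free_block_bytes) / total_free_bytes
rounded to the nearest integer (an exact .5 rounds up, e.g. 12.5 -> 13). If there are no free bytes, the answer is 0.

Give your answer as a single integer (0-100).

Answer: 44

Derivation:
Op 1: a = malloc(13) -> a = 0; heap: [0-12 ALLOC][13-45 FREE]
Op 2: free(a) -> (freed a); heap: [0-45 FREE]
Op 3: b = malloc(14) -> b = 0; heap: [0-13 ALLOC][14-45 FREE]
Op 4: c = malloc(14) -> c = 14; heap: [0-13 ALLOC][14-27 ALLOC][28-45 FREE]
Op 5: free(b) -> (freed b); heap: [0-13 FREE][14-27 ALLOC][28-45 FREE]
Free blocks: [14 18] total_free=32 largest=18 -> 100*(32-18)/32 = 1400/32 = 43.75 -> rounds to 44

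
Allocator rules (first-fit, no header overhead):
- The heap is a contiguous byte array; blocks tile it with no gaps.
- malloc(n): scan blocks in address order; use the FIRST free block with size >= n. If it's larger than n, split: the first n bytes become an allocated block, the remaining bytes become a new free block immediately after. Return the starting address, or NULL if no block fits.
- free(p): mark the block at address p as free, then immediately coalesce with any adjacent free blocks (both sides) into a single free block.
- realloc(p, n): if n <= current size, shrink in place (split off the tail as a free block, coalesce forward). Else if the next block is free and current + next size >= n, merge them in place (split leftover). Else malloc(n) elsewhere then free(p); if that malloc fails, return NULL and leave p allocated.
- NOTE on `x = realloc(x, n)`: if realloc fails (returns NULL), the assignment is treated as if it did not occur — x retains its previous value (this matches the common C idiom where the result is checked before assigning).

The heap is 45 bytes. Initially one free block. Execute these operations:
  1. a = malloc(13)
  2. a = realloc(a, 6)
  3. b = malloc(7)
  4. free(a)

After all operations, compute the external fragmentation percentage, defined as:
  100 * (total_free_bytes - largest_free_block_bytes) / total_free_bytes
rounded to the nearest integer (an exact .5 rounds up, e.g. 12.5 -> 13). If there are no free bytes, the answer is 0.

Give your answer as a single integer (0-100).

Op 1: a = malloc(13) -> a = 0; heap: [0-12 ALLOC][13-44 FREE]
Op 2: a = realloc(a, 6) -> a = 0; heap: [0-5 ALLOC][6-44 FREE]
Op 3: b = malloc(7) -> b = 6; heap: [0-5 ALLOC][6-12 ALLOC][13-44 FREE]
Op 4: free(a) -> (freed a); heap: [0-5 FREE][6-12 ALLOC][13-44 FREE]
Free blocks: [6 32] total_free=38 largest=32 -> 100*(38-32)/38 = 600/38 ≈ 15.789 -> rounds to 16

Answer: 16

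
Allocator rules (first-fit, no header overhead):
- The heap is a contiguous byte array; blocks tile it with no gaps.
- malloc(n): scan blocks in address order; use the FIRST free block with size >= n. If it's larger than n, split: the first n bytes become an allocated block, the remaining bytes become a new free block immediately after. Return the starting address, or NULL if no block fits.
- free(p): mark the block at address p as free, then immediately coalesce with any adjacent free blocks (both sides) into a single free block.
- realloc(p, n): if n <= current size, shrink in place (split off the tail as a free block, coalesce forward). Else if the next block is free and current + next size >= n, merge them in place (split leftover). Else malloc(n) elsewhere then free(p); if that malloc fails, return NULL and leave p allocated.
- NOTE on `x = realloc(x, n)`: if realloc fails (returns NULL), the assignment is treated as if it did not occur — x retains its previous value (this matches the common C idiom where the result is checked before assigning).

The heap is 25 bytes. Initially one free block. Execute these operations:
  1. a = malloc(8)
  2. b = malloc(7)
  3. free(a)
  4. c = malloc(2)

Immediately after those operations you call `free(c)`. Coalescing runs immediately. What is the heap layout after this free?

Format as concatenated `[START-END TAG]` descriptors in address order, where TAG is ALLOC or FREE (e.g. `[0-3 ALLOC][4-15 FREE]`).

Op 1: a = malloc(8) -> a = 0; heap: [0-7 ALLOC][8-24 FREE]
Op 2: b = malloc(7) -> b = 8; heap: [0-7 ALLOC][8-14 ALLOC][15-24 FREE]
Op 3: free(a) -> (freed a); heap: [0-7 FREE][8-14 ALLOC][15-24 FREE]
Op 4: c = malloc(2) -> c = 0; heap: [0-1 ALLOC][2-7 FREE][8-14 ALLOC][15-24 FREE]
free(c): c = 0 -> block [0-1 ALLOC]; mark free, coalesce with adjacent free neighbors -> [0-7 FREE][8-14 ALLOC][15-24 FREE]

Answer: [0-7 FREE][8-14 ALLOC][15-24 FREE]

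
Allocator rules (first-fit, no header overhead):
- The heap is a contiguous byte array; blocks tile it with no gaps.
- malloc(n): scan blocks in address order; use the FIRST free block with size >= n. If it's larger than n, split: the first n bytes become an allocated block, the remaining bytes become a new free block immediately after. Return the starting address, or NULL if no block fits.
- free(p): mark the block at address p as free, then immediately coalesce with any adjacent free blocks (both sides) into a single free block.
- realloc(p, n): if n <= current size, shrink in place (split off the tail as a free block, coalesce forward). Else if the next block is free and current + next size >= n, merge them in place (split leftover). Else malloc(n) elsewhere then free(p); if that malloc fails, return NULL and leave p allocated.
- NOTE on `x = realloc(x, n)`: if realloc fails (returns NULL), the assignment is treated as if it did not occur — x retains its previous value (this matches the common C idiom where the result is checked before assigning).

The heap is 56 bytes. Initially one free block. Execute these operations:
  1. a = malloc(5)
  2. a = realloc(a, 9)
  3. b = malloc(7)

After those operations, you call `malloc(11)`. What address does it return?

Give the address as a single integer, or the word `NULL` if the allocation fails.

Answer: 16

Derivation:
Op 1: a = malloc(5) -> a = 0; heap: [0-4 ALLOC][5-55 FREE]
Op 2: a = realloc(a, 9) -> a = 0; heap: [0-8 ALLOC][9-55 FREE]
Op 3: b = malloc(7) -> b = 9; heap: [0-8 ALLOC][9-15 ALLOC][16-55 FREE]
malloc(11): first-fit scan over [0-8 ALLOC][9-15 ALLOC][16-55 FREE] -> 16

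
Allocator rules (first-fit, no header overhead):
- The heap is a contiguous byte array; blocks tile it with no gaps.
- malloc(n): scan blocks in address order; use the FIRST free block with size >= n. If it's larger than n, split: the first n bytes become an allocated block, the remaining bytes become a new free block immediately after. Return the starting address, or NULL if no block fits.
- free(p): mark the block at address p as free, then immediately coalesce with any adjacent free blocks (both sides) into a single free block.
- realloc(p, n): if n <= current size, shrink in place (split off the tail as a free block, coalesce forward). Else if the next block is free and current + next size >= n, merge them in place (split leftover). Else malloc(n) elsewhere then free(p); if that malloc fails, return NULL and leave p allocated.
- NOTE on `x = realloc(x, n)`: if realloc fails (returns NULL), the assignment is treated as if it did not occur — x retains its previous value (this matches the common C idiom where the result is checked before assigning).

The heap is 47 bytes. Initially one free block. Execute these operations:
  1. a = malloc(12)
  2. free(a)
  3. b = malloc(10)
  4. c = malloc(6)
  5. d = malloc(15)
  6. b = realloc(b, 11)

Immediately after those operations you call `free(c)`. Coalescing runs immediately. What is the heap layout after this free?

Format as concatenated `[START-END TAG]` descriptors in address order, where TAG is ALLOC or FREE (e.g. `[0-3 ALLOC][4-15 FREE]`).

Op 1: a = malloc(12) -> a = 0; heap: [0-11 ALLOC][12-46 FREE]
Op 2: free(a) -> (freed a); heap: [0-46 FREE]
Op 3: b = malloc(10) -> b = 0; heap: [0-9 ALLOC][10-46 FREE]
Op 4: c = malloc(6) -> c = 10; heap: [0-9 ALLOC][10-15 ALLOC][16-46 FREE]
Op 5: d = malloc(15) -> d = 16; heap: [0-9 ALLOC][10-15 ALLOC][16-30 ALLOC][31-46 FREE]
Op 6: b = realloc(b, 11) -> b = 31; heap: [0-9 FREE][10-15 ALLOC][16-30 ALLOC][31-41 ALLOC][42-46 FREE]
free(c): c = 10 -> block [10-15 ALLOC]; mark free, coalesce with adjacent free neighbors -> [0-15 FREE][16-30 ALLOC][31-41 ALLOC][42-46 FREE]

Answer: [0-15 FREE][16-30 ALLOC][31-41 ALLOC][42-46 FREE]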